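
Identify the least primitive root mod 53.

2

φ(53) = 53 − 1 = 52 = 2^2 · 13.
g is a primitive root iff g^(52/q) ≢ 1 (mod 53) for each prime q ∈ {2, 13}.
g = 2: 2^26 ≡ 52; 2^4 ≡ 16 — none is 1, so 2 is a primitive root.
So 2 is the smallest generator of (Z/53Z)^×.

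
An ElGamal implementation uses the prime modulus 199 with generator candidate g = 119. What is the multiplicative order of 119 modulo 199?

198

ord(119) | φ(199) = 199 − 1 = 198 = 2 · 3^2 · 11.
Divisors of 198: 1, 2, 3, 6, 9, 11, 18, 22, 33, 66, 99, 198.
Check 119^d mod 199 for each divisor in increasing order:
119^1 ≡ 119
119^2 ≡ 32
119^3 ≡ 27
119^6 ≡ 132
119^9 ≡ 181
119^11 ≡ 21
119^18 ≡ 125
119^22 ≡ 43
119^33 ≡ 107
119^66 ≡ 106
119^99 ≡ 198
119^198 ≡ 1
Hence ord(119) = 198.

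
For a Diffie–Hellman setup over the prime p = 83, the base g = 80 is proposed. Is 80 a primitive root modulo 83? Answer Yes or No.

φ(83) = 83 − 1 = 82 = 2 · 41.
It suffices to check that the order of 80 is not a proper divisor of 82: compute 80^(82/q) for q ∈ {2, 41}.
80^41 ≡ 82 (mod 83)  [q = 2: ≢ 1 ✓]
80^2 ≡ 9 (mod 83)  [q = 41: ≢ 1 ✓]
All checks pass, so 80 has order 82 and is a primitive root modulo 83.

Yes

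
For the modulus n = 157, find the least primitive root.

5

φ(157) = 157 − 1 = 156 = 2^2 · 3 · 13.
g is a primitive root iff g^(156/q) ≢ 1 (mod 157) for each prime q ∈ {2, 3, 13}.
g = 2: 2^78 ≡ 156; 2^52 ≡ 1 — hits 1, so not a primitive root.
g = 3: 3^78 ≡ 1 — hits 1, so not a primitive root.
g = 4: 4^78 ≡ 1 — hits 1, so not a primitive root.
g = 5: 5^78 ≡ 156; 5^52 ≡ 12; 5^12 ≡ 130 — none is 1, so 5 is a primitive root.
The smallest primitive root modulo 157 is 5.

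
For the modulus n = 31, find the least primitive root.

φ(31) = 31 − 1 = 30 = 2 · 3 · 5.
g is a primitive root iff g^(30/q) ≢ 1 (mod 31) for each prime q ∈ {2, 3, 5}.
g = 2: 2^15 ≡ 1 — hits 1, so not a primitive root.
g = 3: 3^15 ≡ 30; 3^10 ≡ 25; 3^6 ≡ 16 — none is 1, so 3 is a primitive root.
The smallest primitive root modulo 31 is 3.

3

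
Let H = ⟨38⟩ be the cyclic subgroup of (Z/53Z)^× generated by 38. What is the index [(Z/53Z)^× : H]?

The order of 38 must divide φ(53) = 53 − 1 = 52 = 2^2 · 13.
Divisors of 52: 1, 2, 4, 13, 26, 52.
Evaluate successive powers at the divisors of 52:
38^1 ≡ 38 (mod 53)
38^2 ≡ 13 (mod 53)
38^4 ≡ 10 (mod 53)
38^13 ≡ 52 (mod 53)
38^26 ≡ 1 (mod 53) ✓
The order of 38 is 26, so the subgroup it generates has 26 elements.
The index is φ(53) / ord(38) = 52 / 26 = 2.

2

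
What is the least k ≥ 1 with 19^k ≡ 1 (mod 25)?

10

Since 19 ∈ (Z/25Z)^×, its order divides φ(25) = φ(5^2) = 5·(5−1) = 20 = 2^2 · 5.
Divisors of 20: 1, 2, 4, 5, 10, 20.
Check 19^d mod 25 for each divisor in increasing order:
19^1 ≡ 19
19^2 ≡ 11
19^4 ≡ 21
19^5 ≡ 24
19^10 ≡ 1
The smallest such exponent is 10, so the order of 19 is 10.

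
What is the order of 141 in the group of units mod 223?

74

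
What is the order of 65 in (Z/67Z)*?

33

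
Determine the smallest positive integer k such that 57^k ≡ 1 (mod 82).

By Lagrange's theorem, ord_82(57) divides φ(82) = φ(2)·φ(41) = 1·40 = 40 = 2^3 · 5.
Divisors of 40: 1, 2, 4, 5, 8, 10, 20, 40.
Compute 57^d (mod 82) for the divisors d until we hit 1:
57^1 ≡ 57
57^2 ≡ 51
57^4 ≡ 59
57^5 ≡ 1
Therefore the multiplicative order of 57 modulo 82 is 5.

5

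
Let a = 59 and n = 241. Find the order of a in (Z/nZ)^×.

120

By Lagrange's theorem, ord_241(59) divides φ(241) = 241 − 1 = 240 = 2^4 · 3 · 5.
Divisors of 240: 1, 2, 3, 4, 5, 6, 8, 10, 12, 15, 16, 20, 24, 30, 40, 48, 60, 80, 120, 240.
Compute 59^d (mod 241) for the divisors d until we hit 1:
59^1 ≡ 59 (mod 241)
59^2 ≡ 107 (mod 241)
59^3 ≡ 47 (mod 241)
59^4 ≡ 122 (mod 241)
59^5 ≡ 209 (mod 241)
59^6 ≡ 40 (mod 241)
59^8 ≡ 183 (mod 241)
59^10 ≡ 60 (mod 241)
59^12 ≡ 154 (mod 241)
59^15 ≡ 8 (mod 241)
59^16 ≡ 231 (mod 241)
59^20 ≡ 226 (mod 241)
59^24 ≡ 98 (mod 241)
59^30 ≡ 64 (mod 241)
59^40 ≡ 225 (mod 241)
59^48 ≡ 205 (mod 241)
59^60 ≡ 240 (mod 241)
59^80 ≡ 15 (mod 241)
59^120 ≡ 1 (mod 241) ✓
Therefore the multiplicative order of 59 modulo 241 is 120.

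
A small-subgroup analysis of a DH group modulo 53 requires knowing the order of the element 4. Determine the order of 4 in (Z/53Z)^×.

26

Since 4 ∈ (Z/53Z)^×, its order divides φ(53) = 53 − 1 = 52 = 2^2 · 13.
Divisors of 52: 1, 2, 4, 13, 26, 52.
Compute 4^d (mod 53) for the divisors d until we hit 1:
4^1 ≡ 4 (mod 53)
4^2 ≡ 16 (mod 53)
4^4 ≡ 44 (mod 53)
4^13 ≡ 52 (mod 53)
4^26 ≡ 1 (mod 53) ✓
The smallest such exponent is 26, so the order of 4 is 26.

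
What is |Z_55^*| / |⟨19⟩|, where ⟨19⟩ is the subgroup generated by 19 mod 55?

4

ord(19) | φ(55) = φ(5·11) = (5−1)·(11−1) = 4·10 = 40 = 2^3 · 5.
Divisors of 40: 1, 2, 4, 5, 8, 10, 20, 40.
Test each divisor d:
19^1 ≡ 19 (mod 55)
19^2 ≡ 31 (mod 55)
19^4 ≡ 26 (mod 55)
19^5 ≡ 54 (mod 55)
19^8 ≡ 16 (mod 55)
19^10 ≡ 1 (mod 55) ✓
So ord_55(19) = 10, hence |⟨19⟩| = 10.
Index = |(Z/55Z)^×| / |⟨19⟩| = 40 / 10 = 4.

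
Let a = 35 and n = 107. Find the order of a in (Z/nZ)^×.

53

By Lagrange's theorem, ord_107(35) divides φ(107) = 107 − 1 = 106 = 2 · 53.
Divisors of 106: 1, 2, 53, 106.
Compute 35^d (mod 107) for the divisors d until we hit 1:
35^1 ≡ 35 (mod 107)
35^2 ≡ 48 (mod 107)
35^53 ≡ 1 (mod 107) ✓
Hence ord(35) = 53.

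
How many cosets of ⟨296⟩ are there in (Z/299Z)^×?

4

By Lagrange's theorem, ord_299(296) divides φ(299) = φ(13·23) = (13−1)·(23−1) = 12·22 = 264 = 2^3 · 3 · 11.
Divisors of 264: 1, 2, 3, 4, 6, 8, 11, 12, 22, 24, 33, 44, 66, 88, 132, 264.
Evaluate successive powers at the divisors of 264:
296^1 ≡ 296 (mod 299)
296^2 ≡ 9 (mod 299)
296^3 ≡ 272 (mod 299)
296^4 ≡ 81 (mod 299)
296^6 ≡ 131 (mod 299)
296^8 ≡ 282 (mod 299)
296^11 ≡ 160 (mod 299)
296^12 ≡ 118 (mod 299)
296^22 ≡ 185 (mod 299)
296^24 ≡ 170 (mod 299)
296^33 ≡ 298 (mod 299)
296^44 ≡ 139 (mod 299)
296^66 ≡ 1 (mod 299) ✓
So ord_299(296) = 66, hence |⟨296⟩| = 66.
Index = |(Z/299Z)^×| / |⟨296⟩| = 264 / 66 = 4.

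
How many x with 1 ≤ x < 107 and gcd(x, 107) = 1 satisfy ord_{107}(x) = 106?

φ(107) = 107 − 1 = 106 = 2 · 53.
Since (Z/107Z)^× is cyclic of order 106, the number of elements of order d is φ(d) when d | 106 and 0 otherwise.
106 = 2 · 53 divides 106, and φ(106) = 52.

52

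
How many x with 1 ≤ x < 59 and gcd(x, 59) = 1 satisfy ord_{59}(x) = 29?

φ(59) = 59 − 1 = 58 = 2 · 29.
In a cyclic group of order 58, there are φ(d) elements of order d for each divisor d of 58, and zero for non-divisors.
29 | 58, and φ(29) = 29 − 1 = 28.

28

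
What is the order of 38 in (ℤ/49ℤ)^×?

The order of 38 must divide φ(49) = φ(7^2) = 7·(7−1) = 42 = 2 · 3 · 7.
Divisors of 42: 1, 2, 3, 6, 7, 14, 21, 42.
Check 38^d mod 49 for each divisor in increasing order:
38^1 ≡ 38 (mod 49)
38^2 ≡ 23 (mod 49)
38^3 ≡ 41 (mod 49)
38^6 ≡ 15 (mod 49)
38^7 ≡ 31 (mod 49)
38^14 ≡ 30 (mod 49)
38^21 ≡ 48 (mod 49)
38^42 ≡ 1 (mod 49) ✓
The smallest such exponent is 42, so the order of 38 is 42.

42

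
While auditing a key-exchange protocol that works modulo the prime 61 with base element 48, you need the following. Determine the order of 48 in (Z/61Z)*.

6

The order of 48 must divide φ(61) = 61 − 1 = 60 = 2^2 · 3 · 5.
Divisors of 60: 1, 2, 3, 4, 5, 6, 10, 12, 15, 20, 30, 60.
Test each divisor d:
48^1 ≡ 48
48^2 ≡ 47
48^3 ≡ 60
48^4 ≡ 13
48^5 ≡ 14
48^6 ≡ 1
Therefore the multiplicative order of 48 modulo 61 is 6.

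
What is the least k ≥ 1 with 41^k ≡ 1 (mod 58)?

4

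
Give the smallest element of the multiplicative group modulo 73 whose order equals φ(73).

φ(73) = 73 − 1 = 72 = 2^3 · 3^2.
g is a primitive root iff g^(72/q) ≢ 1 (mod 73) for each prime q ∈ {2, 3}.
g = 2: 2^36 ≡ 1 — hits 1, so not a primitive root.
g = 3: 3^36 ≡ 1 — hits 1, so not a primitive root.
g = 4: 4^36 ≡ 1 — hits 1, so not a primitive root.
g = 5: 5^36 ≡ 72; 5^24 ≡ 8 — none is 1, so 5 is a primitive root.
Hence the least primitive root of 73 is 5.

5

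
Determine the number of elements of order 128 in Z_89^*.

0

φ(89) = 89 − 1 = 88 = 2^3 · 11.
In a cyclic group of order 88, there are φ(d) elements of order d for each divisor d of 88, and zero for non-divisors.
Since 128 ∤ 88, the count is 0.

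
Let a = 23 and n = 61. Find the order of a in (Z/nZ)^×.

20

Since 23 ∈ (Z/61Z)^×, its order divides φ(61) = 61 − 1 = 60 = 2^2 · 3 · 5.
Divisors of 60: 1, 2, 3, 4, 5, 6, 10, 12, 15, 20, 30, 60.
Evaluate successive powers at the divisors of 60:
23^1 ≡ 23
23^2 ≡ 41
23^3 ≡ 28
23^4 ≡ 34
23^5 ≡ 50
23^6 ≡ 52
23^10 ≡ 60
23^12 ≡ 20
23^15 ≡ 11
23^20 ≡ 1
The smallest such exponent is 20, so the order of 23 is 20.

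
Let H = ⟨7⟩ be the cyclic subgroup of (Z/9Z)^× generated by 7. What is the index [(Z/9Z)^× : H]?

By Lagrange's theorem, ord_9(7) divides φ(9) = φ(3^2) = 3·(3−1) = 6 = 2 · 3.
Divisors of 6: 1, 2, 3, 6.
Evaluate successive powers at the divisors of 6:
7^1 ≡ 7
7^2 ≡ 4
7^3 ≡ 1
So ord_9(7) = 3, hence |⟨7⟩| = 3.
Index = |(Z/9Z)^×| / |⟨7⟩| = 6 / 3 = 2.

2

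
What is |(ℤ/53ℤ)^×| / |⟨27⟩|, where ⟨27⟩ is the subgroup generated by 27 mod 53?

1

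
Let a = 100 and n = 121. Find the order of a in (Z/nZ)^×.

11

ord(100) | φ(121) = φ(11^2) = 11·(11−1) = 110 = 2 · 5 · 11.
Divisors of 110: 1, 2, 5, 10, 11, 22, 55, 110.
Compute 100^d (mod 121) for the divisors d until we hit 1:
100^1 ≡ 100
100^2 ≡ 78
100^5 ≡ 12
100^10 ≡ 23
100^11 ≡ 1
Hence ord(100) = 11.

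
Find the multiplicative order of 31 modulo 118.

ord(31) | φ(118) = φ(2)·φ(59) = 1·58 = 58 = 2 · 29.
Divisors of 58: 1, 2, 29, 58.
Compute 31^d (mod 118) for the divisors d until we hit 1:
31^1 ≡ 31 (mod 118)
31^2 ≡ 17 (mod 118)
31^29 ≡ 117 (mod 118)
31^58 ≡ 1 (mod 118) ✓
So ord_118(31) = 58.

58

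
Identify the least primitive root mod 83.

2

φ(83) = 83 − 1 = 82 = 2 · 41.
g is a primitive root iff g^(82/q) ≢ 1 (mod 83) for each prime q ∈ {2, 41}.
g = 2: 2^41 ≡ 82; 2^2 ≡ 4 — none is 1, so 2 is a primitive root.
Hence the least primitive root of 83 is 2.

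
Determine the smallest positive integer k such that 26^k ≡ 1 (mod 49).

42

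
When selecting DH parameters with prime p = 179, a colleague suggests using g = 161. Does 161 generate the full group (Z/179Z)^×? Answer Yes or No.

No

φ(179) = 179 − 1 = 178 = 2 · 89.
It suffices to check that the order of 161 is not a proper divisor of 178: compute 161^(178/q) for q ∈ {2, 89}.
161^89 ≡ 1 (mod 179)  [q = 2: ≡ 1 ✗]
161^2 ≡ 145 (mod 179)  [q = 89: ≢ 1 ✓]
The check at q = 2 fails, so 161 generates a proper subgroup.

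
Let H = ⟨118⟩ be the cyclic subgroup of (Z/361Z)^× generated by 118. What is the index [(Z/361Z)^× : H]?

2

Since 118 ∈ (Z/361Z)^×, its order divides φ(361) = φ(19^2) = 19·(19−1) = 342 = 2 · 3^2 · 19.
Divisors of 342: 1, 2, 3, 6, 9, 18, 19, 38, 57, 114, 171, 342.
Evaluate successive powers at the divisors of 342:
118^1 ≡ 118
118^2 ≡ 206
118^3 ≡ 121
118^6 ≡ 201
118^9 ≡ 134
118^18 ≡ 267
118^19 ≡ 99
118^38 ≡ 54
118^57 ≡ 292
118^114 ≡ 68
118^171 ≡ 1
Thus |⟨118⟩| = ord(118) = 171.
[(Z/361Z)^× : ⟨118⟩] = 342/171 = 2.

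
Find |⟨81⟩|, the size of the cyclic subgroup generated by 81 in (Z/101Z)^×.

ord(81) | φ(101) = 101 − 1 = 100 = 2^2 · 5^2.
Divisors of 100: 1, 2, 4, 5, 10, 20, 25, 50, 100.
Check 81^d mod 101 for each divisor in increasing order:
81^1 ≡ 81
81^2 ≡ 97
81^4 ≡ 16
81^5 ≡ 84
81^10 ≡ 87
81^20 ≡ 95
81^25 ≡ 1
Therefore the multiplicative order of 81 modulo 101 is 25.

25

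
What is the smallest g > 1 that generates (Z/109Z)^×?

φ(109) = 109 − 1 = 108 = 2^2 · 3^3.
g is a primitive root iff g^(108/q) ≢ 1 (mod 109) for each prime q ∈ {2, 3}.
g = 2: 2^54 ≡ 108; 2^36 ≡ 1 — hits 1, so not a primitive root.
g = 3: 3^54 ≡ 1 — hits 1, so not a primitive root.
g = 4: 4^54 ≡ 1 — hits 1, so not a primitive root.
g = 5: 5^54 ≡ 1 — hits 1, so not a primitive root.
g = 6: 6^54 ≡ 108; 6^36 ≡ 63 — none is 1, so 6 is a primitive root.
The smallest primitive root modulo 109 is 6.

6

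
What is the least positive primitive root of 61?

2

φ(61) = 61 − 1 = 60 = 2^2 · 3 · 5.
g is a primitive root iff g^(60/q) ≢ 1 (mod 61) for each prime q ∈ {2, 3, 5}.
g = 2: 2^30 ≡ 60; 2^20 ≡ 47; 2^12 ≡ 9 — none is 1, so 2 is a primitive root.
Hence the least primitive root of 61 is 2.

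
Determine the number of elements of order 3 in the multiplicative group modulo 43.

2

φ(43) = 43 − 1 = 42 = 2 · 3 · 7.
(Z/43Z)^× is cyclic (|G| = 42); a cyclic group of order m has exactly φ(d) elements of each order d | m, and none otherwise.
3 | 42, and φ(3) = 3 − 1 = 2.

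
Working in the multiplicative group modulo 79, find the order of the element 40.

39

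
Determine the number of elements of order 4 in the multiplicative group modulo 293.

φ(293) = 293 − 1 = 292 = 2^2 · 73.
In a cyclic group of order 292, there are φ(d) elements of order d for each divisor d of 292, and zero for non-divisors.
4 = 2^2 divides 292, and φ(4) = 2.

2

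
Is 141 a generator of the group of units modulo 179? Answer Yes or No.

No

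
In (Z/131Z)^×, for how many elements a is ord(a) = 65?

φ(131) = 131 − 1 = 130 = 2 · 5 · 13.
In a cyclic group of order 130, there are φ(d) elements of order d for each divisor d of 130, and zero for non-divisors.
65 = 5 · 13 divides 130, and φ(65) = 48.

48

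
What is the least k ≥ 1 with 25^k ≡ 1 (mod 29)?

The order of 25 must divide φ(29) = 29 − 1 = 28 = 2^2 · 7.
Divisors of 28: 1, 2, 4, 7, 14, 28.
Test each divisor d:
25^1 ≡ 25
25^2 ≡ 16
25^4 ≡ 24
25^7 ≡ 1
So ord_29(25) = 7.

7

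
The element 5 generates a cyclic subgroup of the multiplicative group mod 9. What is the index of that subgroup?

1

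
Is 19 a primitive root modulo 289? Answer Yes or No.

φ(289) = φ(17^2) = 17·(17−1) = 272 = 2^4 · 17.
It suffices to check that the order of 19 is not a proper divisor of 272: compute 19^(272/q) for q ∈ {2, 17}.
19^136 ≡ 1 (mod 289)  [q = 2: ≡ 1 ✗]
19^16 ≡ 69 (mod 289)  [q = 17: ≢ 1 ✓]
Since 19^136 ≡ 1, the order of 19 divides 136 < 272, so 19 is not a primitive root.

No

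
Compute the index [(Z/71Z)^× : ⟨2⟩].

ord(2) | φ(71) = 71 − 1 = 70 = 2 · 5 · 7.
Divisors of 70: 1, 2, 5, 7, 10, 14, 35, 70.
Compute 2^d (mod 71) for the divisors d until we hit 1:
2^1 ≡ 2 (mod 71)
2^2 ≡ 4 (mod 71)
2^5 ≡ 32 (mod 71)
2^7 ≡ 57 (mod 71)
2^10 ≡ 30 (mod 71)
2^14 ≡ 54 (mod 71)
2^35 ≡ 1 (mod 71) ✓
The order of 2 is 35, so the subgroup it generates has 35 elements.
The index is φ(71) / ord(2) = 70 / 35 = 2.

2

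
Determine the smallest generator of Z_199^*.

φ(199) = 199 − 1 = 198 = 2 · 3^2 · 11.
Test candidates g = 2, 3, … against the prime factors q ∈ {2, 3, 11} of φ(199): g is a generator iff g^(198/q) ≢ 1 for every such q.
g = 2: 2^99 ≡ 1 — hits 1, so not a primitive root.
g = 3: 3^99 ≡ 198; 3^66 ≡ 106; 3^18 ≡ 125 — none is 1, so 3 is a primitive root.
The smallest primitive root modulo 199 is 3.

3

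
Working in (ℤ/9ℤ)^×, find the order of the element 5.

6

The order of 5 must divide φ(9) = φ(3^2) = 3·(3−1) = 6 = 2 · 3.
Divisors of 6: 1, 2, 3, 6.
Evaluate successive powers at the divisors of 6:
5^1 ≡ 5 (mod 9)
5^2 ≡ 7 (mod 9)
5^3 ≡ 8 (mod 9)
5^6 ≡ 1 (mod 9) ✓
So ord_9(5) = 6.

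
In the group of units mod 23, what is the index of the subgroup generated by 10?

1

ord(10) | φ(23) = 23 − 1 = 22 = 2 · 11.
Divisors of 22: 1, 2, 11, 22.
Check 10^d mod 23 for each divisor in increasing order:
10^1 ≡ 10 (mod 23)
10^2 ≡ 8 (mod 23)
10^11 ≡ 22 (mod 23)
10^22 ≡ 1 (mod 23) ✓
The order of 10 is 22, so the subgroup it generates has 22 elements.
Index = |(Z/23Z)^×| / |⟨10⟩| = 22 / 22 = 1.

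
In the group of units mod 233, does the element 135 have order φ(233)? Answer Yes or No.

φ(233) = 233 − 1 = 232 = 2^3 · 29.
An element g generates (Z/233Z)^× iff g^(232/q) ≢ 1 (mod 233) for each prime q ∈ {2, 29}.
135^116 ≡ 1 (mod 233)  [q = 2: ≡ 1 ✗]
135^8 ≡ 46 (mod 233)  [q = 29: ≢ 1 ✓]
The check at q = 2 fails, so 135 generates a proper subgroup.

No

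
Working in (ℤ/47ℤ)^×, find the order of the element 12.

23

The order of 12 must divide φ(47) = 47 − 1 = 46 = 2 · 23.
Divisors of 46: 1, 2, 23, 46.
Evaluate successive powers at the divisors of 46:
12^1 ≡ 12 (mod 47)
12^2 ≡ 3 (mod 47)
12^23 ≡ 1 (mod 47) ✓
So ord_47(12) = 23.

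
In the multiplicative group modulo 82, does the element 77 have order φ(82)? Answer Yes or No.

φ(82) = φ(2)·φ(41) = 1·40 = 40 = 2^3 · 5.
An element g generates (Z/82Z)^× iff g^(40/q) ≢ 1 (mod 82) for each prime q ∈ {2, 5}.
77^20 ≡ 1 (mod 82)  [q = 2: ≡ 1 ✗]
77^8 ≡ 59 (mod 82)  [q = 5: ≢ 1 ✓]
Since 77^20 ≡ 1, the order of 77 divides 20 < 40, so 77 is not a primitive root.

No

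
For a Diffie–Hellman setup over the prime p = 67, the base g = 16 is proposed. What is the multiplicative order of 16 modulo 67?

By Lagrange's theorem, ord_67(16) divides φ(67) = 67 − 1 = 66 = 2 · 3 · 11.
Divisors of 66: 1, 2, 3, 6, 11, 22, 33, 66.
Compute 16^d (mod 67) for the divisors d until we hit 1:
16^1 ≡ 16
16^2 ≡ 55
16^3 ≡ 9
16^6 ≡ 14
16^11 ≡ 29
16^22 ≡ 37
16^33 ≡ 1
Therefore the multiplicative order of 16 modulo 67 is 33.

33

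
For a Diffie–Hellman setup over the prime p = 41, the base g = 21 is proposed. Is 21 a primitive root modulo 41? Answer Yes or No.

φ(41) = 41 − 1 = 40 = 2^3 · 5.
Test 21^(40/q) mod 41 for each prime factor q of 40:
21^20 ≡ 1 (mod 41)  [q = 2: ≡ 1 ✗]
21^8 ≡ 37 (mod 41)  [q = 5: ≢ 1 ✓]
Since 21^20 ≡ 1, the order of 21 divides 20 < 40, so 21 is not a primitive root.

No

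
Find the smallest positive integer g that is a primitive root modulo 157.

5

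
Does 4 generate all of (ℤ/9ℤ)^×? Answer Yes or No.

φ(9) = φ(3^2) = 3·(3−1) = 6 = 2 · 3.
An element g generates (Z/9Z)^× iff g^(6/q) ≢ 1 (mod 9) for each prime q ∈ {2, 3}.
4^3 ≡ 1 (mod 9)  [q = 2: ≡ 1 ✗]
4^2 ≡ 7 (mod 9)  [q = 3: ≢ 1 ✓]
4^3 ≡ 1 shows ord(4) | 3, strictly less than φ(9); not a primitive root.

No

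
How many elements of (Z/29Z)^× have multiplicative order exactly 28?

12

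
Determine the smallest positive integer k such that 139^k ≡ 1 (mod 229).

228

The order of 139 must divide φ(229) = 229 − 1 = 228 = 2^2 · 3 · 19.
Divisors of 228: 1, 2, 3, 4, 6, 12, 19, 38, 57, 76, 114, 228.
Test each divisor d:
139^1 ≡ 139 (mod 229)
139^2 ≡ 85 (mod 229)
139^3 ≡ 136 (mod 229)
139^4 ≡ 126 (mod 229)
139^6 ≡ 176 (mod 229)
139^12 ≡ 61 (mod 229)
139^19 ≡ 140 (mod 229)
139^38 ≡ 135 (mod 229)
139^57 ≡ 122 (mod 229)
139^76 ≡ 134 (mod 229)
139^114 ≡ 228 (mod 229)
139^228 ≡ 1 (mod 229) ✓
Therefore the multiplicative order of 139 modulo 229 is 228.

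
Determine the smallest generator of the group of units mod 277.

φ(277) = 277 − 1 = 276 = 2^2 · 3 · 23.
Test candidates g = 2, 3, … against the prime factors q ∈ {2, 3, 23} of φ(277): g is a generator iff g^(276/q) ≢ 1 for every such q.
g = 2: 2^138 ≡ 276; 2^92 ≡ 1 — hits 1, so not a primitive root.
g = 3: 3^138 ≡ 1 — hits 1, so not a primitive root.
g = 4: 4^138 ≡ 1 — hits 1, so not a primitive root.
g = 5: 5^138 ≡ 276; 5^92 ≡ 116; 5^12 ≡ 27 — none is 1, so 5 is a primitive root.
The smallest primitive root modulo 277 is 5.

5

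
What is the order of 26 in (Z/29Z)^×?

28

ord(26) | φ(29) = 29 − 1 = 28 = 2^2 · 7.
Divisors of 28: 1, 2, 4, 7, 14, 28.
Evaluate successive powers at the divisors of 28:
26^1 ≡ 26 (mod 29)
26^2 ≡ 9 (mod 29)
26^4 ≡ 23 (mod 29)
26^7 ≡ 17 (mod 29)
26^14 ≡ 28 (mod 29)
26^28 ≡ 1 (mod 29) ✓
So ord_29(26) = 28.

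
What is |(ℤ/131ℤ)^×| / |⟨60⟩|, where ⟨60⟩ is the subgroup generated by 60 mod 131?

10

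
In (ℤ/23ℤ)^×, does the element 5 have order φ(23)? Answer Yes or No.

φ(23) = 23 − 1 = 22 = 2 · 11.
An element g generates (Z/23Z)^× iff g^(22/q) ≢ 1 (mod 23) for each prime q ∈ {2, 11}.
5^11 ≡ 22 (mod 23)  [q = 2: ≢ 1 ✓]
5^2 ≡ 2 (mod 23)  [q = 11: ≢ 1 ✓]
None equal 1, so ord_23(5) = 22: 5 is a primitive root.

Yes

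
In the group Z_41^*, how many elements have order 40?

φ(41) = 41 − 1 = 40 = 2^3 · 5.
In a cyclic group of order 40, there are φ(d) elements of order d for each divisor d of 40, and zero for non-divisors.
40 = 2^3 · 5 divides 40, and φ(40) = 16.

16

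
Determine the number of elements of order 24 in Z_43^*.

0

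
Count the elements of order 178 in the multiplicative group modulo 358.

φ(358) = φ(2)·φ(179) = 1·178 = 178 = 2 · 89.
Since (Z/358Z)^× is cyclic of order 178, the number of elements of order d is φ(d) when d | 178 and 0 otherwise.
178 = 2 · 89 divides 178, and φ(178) = 88.

88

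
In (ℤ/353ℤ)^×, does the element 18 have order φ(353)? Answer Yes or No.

φ(353) = 353 − 1 = 352 = 2^5 · 11.
It suffices to check that the order of 18 is not a proper divisor of 352: compute 18^(352/q) for q ∈ {2, 11}.
18^176 ≡ 1 (mod 353)  [q = 2: ≡ 1 ✗]
18^32 ≡ 140 (mod 353)  [q = 11: ≢ 1 ✓]
Since 18^176 ≡ 1, the order of 18 divides 176 < 352, so 18 is not a primitive root.

No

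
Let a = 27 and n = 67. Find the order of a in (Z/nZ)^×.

22

By Lagrange's theorem, ord_67(27) divides φ(67) = 67 − 1 = 66 = 2 · 3 · 11.
Divisors of 66: 1, 2, 3, 6, 11, 22, 33, 66.
Compute 27^d (mod 67) for the divisors d until we hit 1:
27^1 ≡ 27 (mod 67)
27^2 ≡ 59 (mod 67)
27^3 ≡ 52 (mod 67)
27^6 ≡ 24 (mod 67)
27^11 ≡ 66 (mod 67)
27^22 ≡ 1 (mod 67) ✓
The smallest such exponent is 22, so the order of 27 is 22.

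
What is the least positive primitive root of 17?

3

φ(17) = 17 − 1 = 16 = 2^4.
Test candidates g = 2, 3, … against the prime factors q ∈ {2} of φ(17): g is a generator iff g^(16/q) ≢ 1 for every such q.
g = 2: 2^8 ≡ 1 — hits 1, so not a primitive root.
g = 3: 3^8 ≡ 16 — none is 1, so 3 is a primitive root.
The smallest primitive root modulo 17 is 3.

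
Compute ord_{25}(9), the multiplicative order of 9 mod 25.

ord(9) | φ(25) = φ(5^2) = 5·(5−1) = 20 = 2^2 · 5.
Divisors of 20: 1, 2, 4, 5, 10, 20.
Test each divisor d:
9^1 ≡ 9
9^2 ≡ 6
9^4 ≡ 11
9^5 ≡ 24
9^10 ≡ 1
Hence ord(9) = 10.

10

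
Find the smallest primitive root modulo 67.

2

φ(67) = 67 − 1 = 66 = 2 · 3 · 11.
g is a primitive root iff g^(66/q) ≢ 1 (mod 67) for each prime q ∈ {2, 3, 11}.
g = 2: 2^33 ≡ 66; 2^22 ≡ 37; 2^6 ≡ 64 — none is 1, so 2 is a primitive root.
Hence the least primitive root of 67 is 2.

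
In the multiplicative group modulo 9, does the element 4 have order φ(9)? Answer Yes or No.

No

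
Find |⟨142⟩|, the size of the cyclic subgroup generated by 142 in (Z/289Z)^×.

272

Since 142 ∈ (Z/289Z)^×, its order divides φ(289) = φ(17^2) = 17·(17−1) = 272 = 2^4 · 17.
Divisors of 272: 1, 2, 4, 8, 16, 17, 34, 68, 136, 272.
Evaluate successive powers at the divisors of 272:
142^1 ≡ 142 (mod 289)
142^2 ≡ 223 (mod 289)
142^4 ≡ 21 (mod 289)
142^8 ≡ 152 (mod 289)
142^16 ≡ 273 (mod 289)
142^17 ≡ 40 (mod 289)
142^34 ≡ 155 (mod 289)
142^68 ≡ 38 (mod 289)
142^136 ≡ 288 (mod 289)
142^272 ≡ 1 (mod 289) ✓
So ord_289(142) = 272.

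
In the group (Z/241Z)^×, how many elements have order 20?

8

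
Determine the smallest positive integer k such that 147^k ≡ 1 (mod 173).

The order of 147 must divide φ(173) = 173 − 1 = 172 = 2^2 · 43.
Divisors of 172: 1, 2, 4, 43, 86, 172.
Check 147^d mod 173 for each divisor in increasing order:
147^1 ≡ 147 (mod 173)
147^2 ≡ 157 (mod 173)
147^4 ≡ 83 (mod 173)
147^43 ≡ 80 (mod 173)
147^86 ≡ 172 (mod 173)
147^172 ≡ 1 (mod 173) ✓
The smallest such exponent is 172, so the order of 147 is 172.

172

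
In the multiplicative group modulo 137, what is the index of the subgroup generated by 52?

1

By Lagrange's theorem, ord_137(52) divides φ(137) = 137 − 1 = 136 = 2^3 · 17.
Divisors of 136: 1, 2, 4, 8, 17, 34, 68, 136.
Evaluate successive powers at the divisors of 136:
52^1 ≡ 52 (mod 137)
52^2 ≡ 101 (mod 137)
52^4 ≡ 63 (mod 137)
52^8 ≡ 133 (mod 137)
52^17 ≡ 10 (mod 137)
52^34 ≡ 100 (mod 137)
52^68 ≡ 136 (mod 137)
52^136 ≡ 1 (mod 137) ✓
Thus |⟨52⟩| = ord(52) = 136.
[(Z/137Z)^× : ⟨52⟩] = 136/136 = 1.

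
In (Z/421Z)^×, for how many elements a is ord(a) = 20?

φ(421) = 421 − 1 = 420 = 2^2 · 3 · 5 · 7.
Since (Z/421Z)^× is cyclic of order 420, the number of elements of order d is φ(d) when d | 420 and 0 otherwise.
20 = 2^2 · 5 divides 420, and φ(20) = 8.

8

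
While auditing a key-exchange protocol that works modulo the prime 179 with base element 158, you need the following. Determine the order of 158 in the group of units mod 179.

89

By Lagrange's theorem, ord_179(158) divides φ(179) = 179 − 1 = 178 = 2 · 89.
Divisors of 178: 1, 2, 89, 178.
Test each divisor d:
158^1 ≡ 158 (mod 179)
158^2 ≡ 83 (mod 179)
158^89 ≡ 1 (mod 179) ✓
So ord_179(158) = 89.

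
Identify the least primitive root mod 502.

φ(502) = φ(2)·φ(251) = 1·250 = 250 = 2 · 5^3.
Test candidates g = 2, 3, … against the prime factors q ∈ {2, 5} of φ(502): g is a generator iff g^(250/q) ≢ 1 for every such q.
g = 2: gcd(2, 502) = 2 > 1, not a unit — skip.
g = 3: 3^125 ≡ 1 — hits 1, so not a primitive root.
g = 4: gcd(4, 502) = 2 > 1, not a unit — skip.
g = 5: 5^125 ≡ 1 — hits 1, so not a primitive root.
g = 6: gcd(6, 502) = 2 > 1, not a unit — skip.
g = 7: 7^125 ≡ 1 — hits 1, so not a primitive root.
g = 8: gcd(8, 502) = 2 > 1, not a unit — skip.
g = 9: 9^125 ≡ 1 — hits 1, so not a primitive root.
g = 10: gcd(10, 502) = 2 > 1, not a unit — skip.
g = 11: 11^125 ≡ 501; 11^50 ≡ 219 — none is 1, so 11 is a primitive root.
So 11 is the smallest generator of (Z/502Z)^×.

11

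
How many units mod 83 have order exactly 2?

φ(83) = 83 − 1 = 82 = 2 · 41.
In a cyclic group of order 82, there are φ(d) elements of order d for each divisor d of 82, and zero for non-divisors.
2 | 82, and φ(2) = 2 − 1 = 1.

1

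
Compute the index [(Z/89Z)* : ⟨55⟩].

Since 55 ∈ (Z/89Z)^×, its order divides φ(89) = 89 − 1 = 88 = 2^3 · 11.
Divisors of 88: 1, 2, 4, 8, 11, 22, 44, 88.
Check 55^d mod 89 for each divisor in increasing order:
55^1 ≡ 55 (mod 89)
55^2 ≡ 88 (mod 89)
55^4 ≡ 1 (mod 89) ✓
Thus |⟨55⟩| = ord(55) = 4.
Index = |(Z/89Z)^×| / |⟨55⟩| = 88 / 4 = 22.

22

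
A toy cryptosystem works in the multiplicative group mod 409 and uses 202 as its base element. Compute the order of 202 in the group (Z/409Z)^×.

204

ord(202) | φ(409) = 409 − 1 = 408 = 2^3 · 3 · 17.
Divisors of 408: 1, 2, 3, 4, 6, 8, 12, 17, 24, 34, 51, 68, 102, 136, 204, 408.
Compute 202^d (mod 409) for the divisors d until we hit 1:
202^1 ≡ 202 (mod 409)
202^2 ≡ 313 (mod 409)
202^3 ≡ 240 (mod 409)
202^4 ≡ 218 (mod 409)
202^6 ≡ 340 (mod 409)
202^8 ≡ 80 (mod 409)
202^12 ≡ 262 (mod 409)
202^17 ≡ 360 (mod 409)
202^24 ≡ 341 (mod 409)
202^34 ≡ 356 (mod 409)
202^51 ≡ 143 (mod 409)
202^68 ≡ 355 (mod 409)
202^102 ≡ 408 (mod 409)
202^136 ≡ 53 (mod 409)
202^204 ≡ 1 (mod 409) ✓
Hence ord(202) = 204.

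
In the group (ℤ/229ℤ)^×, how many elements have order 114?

φ(229) = 229 − 1 = 228 = 2^2 · 3 · 19.
In a cyclic group of order 228, there are φ(d) elements of order d for each divisor d of 228, and zero for non-divisors.
114 = 2 · 3 · 19 divides 228, and φ(114) = 36.

36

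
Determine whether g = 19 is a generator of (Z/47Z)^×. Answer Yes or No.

φ(47) = 47 − 1 = 46 = 2 · 23.
An element g generates (Z/47Z)^× iff g^(46/q) ≢ 1 (mod 47) for each prime q ∈ {2, 23}.
19^23 ≡ 46 (mod 47)  [q = 2: ≢ 1 ✓]
19^2 ≡ 32 (mod 47)  [q = 23: ≢ 1 ✓]
All checks pass, so 19 has order 46 and is a primitive root modulo 47.

Yes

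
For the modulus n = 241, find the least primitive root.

7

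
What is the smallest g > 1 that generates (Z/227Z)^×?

2

φ(227) = 227 − 1 = 226 = 2 · 113.
Test candidates g = 2, 3, … against the prime factors q ∈ {2, 113} of φ(227): g is a generator iff g^(226/q) ≢ 1 for every such q.
g = 2: 2^113 ≡ 226; 2^2 ≡ 4 — none is 1, so 2 is a primitive root.
Hence the least primitive root of 227 is 2.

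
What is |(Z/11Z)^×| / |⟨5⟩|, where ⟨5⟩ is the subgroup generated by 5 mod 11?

2

ord(5) | φ(11) = 11 − 1 = 10 = 2 · 5.
Divisors of 10: 1, 2, 5, 10.
Evaluate successive powers at the divisors of 10:
5^1 ≡ 5 (mod 11)
5^2 ≡ 3 (mod 11)
5^5 ≡ 1 (mod 11) ✓
So ord_11(5) = 5, hence |⟨5⟩| = 5.
Index = |(Z/11Z)^×| / |⟨5⟩| = 10 / 5 = 2.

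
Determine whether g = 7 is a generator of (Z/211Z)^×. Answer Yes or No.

φ(211) = 211 − 1 = 210 = 2 · 3 · 5 · 7.
It suffices to check that the order of 7 is not a proper divisor of 210: compute 7^(210/q) for q ∈ {2, 3, 5, 7}.
7^105 ≡ 210 (mod 211)  [q = 2: ≢ 1 ✓]
7^70 ≡ 196 (mod 211)  [q = 3: ≢ 1 ✓]
7^42 ≡ 71 (mod 211)  [q = 5: ≢ 1 ✓]
7^30 ≡ 58 (mod 211)  [q = 7: ≢ 1 ✓]
Every test exponent gives a nontrivial residue, hence 7 generates the full group.

Yes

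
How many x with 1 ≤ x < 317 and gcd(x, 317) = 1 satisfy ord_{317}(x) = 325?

0

φ(317) = 317 − 1 = 316 = 2^2 · 79.
(Z/317Z)^× is cyclic (|G| = 316); a cyclic group of order m has exactly φ(d) elements of each order d | m, and none otherwise.
Since 325 ∤ 316, the count is 0.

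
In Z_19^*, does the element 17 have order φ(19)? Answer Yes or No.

φ(19) = 19 − 1 = 18 = 2 · 3^2.
An element g generates (Z/19Z)^× iff g^(18/q) ≢ 1 (mod 19) for each prime q ∈ {2, 3}.
17^9 ≡ 1 (mod 19)  [q = 2: ≡ 1 ✗]
17^6 ≡ 7 (mod 19)  [q = 3: ≢ 1 ✓]
The check at q = 2 fails, so 17 generates a proper subgroup.

No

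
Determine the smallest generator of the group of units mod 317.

2

φ(317) = 317 − 1 = 316 = 2^2 · 79.
Test candidates g = 2, 3, … against the prime factors q ∈ {2, 79} of φ(317): g is a generator iff g^(316/q) ≢ 1 for every such q.
g = 2: 2^158 ≡ 316; 2^4 ≡ 16 — none is 1, so 2 is a primitive root.
Hence the least primitive root of 317 is 2.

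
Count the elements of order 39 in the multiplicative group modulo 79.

24

φ(79) = 79 − 1 = 78 = 2 · 3 · 13.
Since (Z/79Z)^× is cyclic of order 78, the number of elements of order d is φ(d) when d | 78 and 0 otherwise.
39 = 3 · 13 divides 78, and φ(39) = 24.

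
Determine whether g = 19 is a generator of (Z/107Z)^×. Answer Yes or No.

No

φ(107) = 107 − 1 = 106 = 2 · 53.
19 is a primitive root mod 107 iff 19^(φ(107)/q) ≢ 1 for every prime q | φ(107), i.e. q ∈ {2, 53}.
19^53 ≡ 1 (mod 107)  [q = 2: ≡ 1 ✗]
19^2 ≡ 40 (mod 107)  [q = 53: ≢ 1 ✓]
Since 19^53 ≡ 1, the order of 19 divides 53 < 106, so 19 is not a primitive root.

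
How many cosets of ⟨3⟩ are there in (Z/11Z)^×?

2

The order of 3 must divide φ(11) = 11 − 1 = 10 = 2 · 5.
Divisors of 10: 1, 2, 5, 10.
Check 3^d mod 11 for each divisor in increasing order:
3^1 ≡ 3 (mod 11)
3^2 ≡ 9 (mod 11)
3^5 ≡ 1 (mod 11) ✓
Thus |⟨3⟩| = ord(3) = 5.
[(Z/11Z)^× : ⟨3⟩] = 10/5 = 2.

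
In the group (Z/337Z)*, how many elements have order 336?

96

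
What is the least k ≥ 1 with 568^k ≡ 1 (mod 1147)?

180

The order of 568 must divide φ(1147) = φ(31·37) = (31−1)·(37−1) = 30·36 = 1080 = 2^3 · 3^3 · 5.
Divisors of 1080: 1, 2, 3, 4, 5, 6, 8, 9, 10, 12, 15, 18, 20, 24, 27, 30, 36, 40, 45, 54, 60, 72, 90, 108, 120, 135, 180, 216, 270, 360, 540, 1080.
Evaluate successive powers at the divisors of 1080:
568^1 ≡ 568 (mod 1147)
568^2 ≡ 317 (mod 1147)
568^3 ≡ 1124 (mod 1147)
568^4 ≡ 700 (mod 1147)
568^5 ≡ 738 (mod 1147)
568^6 ≡ 529 (mod 1147)
568^8 ≡ 231 (mod 1147)
568^9 ≡ 450 (mod 1147)
568^10 ≡ 966 (mod 1147)
568^12 ≡ 1120 (mod 1147)
568^15 ≡ 621 (mod 1147)
568^18 ≡ 628 (mod 1147)
568^20 ≡ 645 (mod 1147)
568^24 ≡ 729 (mod 1147)
568^27 ≡ 438 (mod 1147)
568^30 ≡ 249 (mod 1147)
568^36 ≡ 963 (mod 1147)
568^40 ≡ 811 (mod 1147)
568^45 ≡ 931 (mod 1147)
568^54 ≡ 295 (mod 1147)
568^60 ≡ 63 (mod 1147)
568^72 ≡ 593 (mod 1147)
568^90 ≡ 776 (mod 1147)
568^108 ≡ 1000 (mod 1147)
568^120 ≡ 528 (mod 1147)
568^135 ≡ 993 (mod 1147)
568^180 ≡ 1 (mod 1147) ✓
The smallest such exponent is 180, so the order of 568 is 180.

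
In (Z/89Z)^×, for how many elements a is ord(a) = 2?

1

φ(89) = 89 − 1 = 88 = 2^3 · 11.
(Z/89Z)^× is cyclic (|G| = 88); a cyclic group of order m has exactly φ(d) elements of each order d | m, and none otherwise.
2 | 88, and φ(2) = 2 − 1 = 1.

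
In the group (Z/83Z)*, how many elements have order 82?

40

φ(83) = 83 − 1 = 82 = 2 · 41.
Since (Z/83Z)^× is cyclic of order 82, the number of elements of order d is φ(d) when d | 82 and 0 otherwise.
82 = 2 · 41 divides 82, and φ(82) = 40.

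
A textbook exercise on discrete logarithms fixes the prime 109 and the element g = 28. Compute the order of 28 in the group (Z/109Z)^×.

54

The order of 28 must divide φ(109) = 109 − 1 = 108 = 2^2 · 3^3.
Divisors of 108: 1, 2, 3, 4, 6, 9, 12, 18, 27, 36, 54, 108.
Test each divisor d:
28^1 ≡ 28
28^2 ≡ 21
28^3 ≡ 43
28^4 ≡ 5
28^6 ≡ 105
28^9 ≡ 46
28^12 ≡ 16
28^18 ≡ 45
28^27 ≡ 108
28^36 ≡ 63
28^54 ≡ 1
The smallest such exponent is 54, so the order of 28 is 54.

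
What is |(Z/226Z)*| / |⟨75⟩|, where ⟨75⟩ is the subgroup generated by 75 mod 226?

Since 75 ∈ (Z/226Z)^×, its order divides φ(226) = φ(2)·φ(113) = 1·112 = 112 = 2^4 · 7.
Divisors of 112: 1, 2, 4, 7, 8, 14, 16, 28, 56, 112.
Test each divisor d:
75^1 ≡ 75 (mod 226)
75^2 ≡ 201 (mod 226)
75^4 ≡ 173 (mod 226)
75^7 ≡ 161 (mod 226)
75^8 ≡ 97 (mod 226)
75^14 ≡ 157 (mod 226)
75^16 ≡ 143 (mod 226)
75^28 ≡ 15 (mod 226)
75^56 ≡ 225 (mod 226)
75^112 ≡ 1 (mod 226) ✓
So ord_226(75) = 112, hence |⟨75⟩| = 112.
The index is φ(226) / ord(75) = 112 / 112 = 1.

1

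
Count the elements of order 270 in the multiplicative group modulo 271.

72

φ(271) = 271 − 1 = 270 = 2 · 3^3 · 5.
In a cyclic group of order 270, there are φ(d) elements of order d for each divisor d of 270, and zero for non-divisors.
270 = 2 · 3^3 · 5 divides 270, and φ(270) = 72.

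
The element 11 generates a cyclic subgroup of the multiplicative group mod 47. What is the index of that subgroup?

1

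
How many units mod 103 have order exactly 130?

0

φ(103) = 103 − 1 = 102 = 2 · 3 · 17.
Since (Z/103Z)^× is cyclic of order 102, the number of elements of order d is φ(d) when d | 102 and 0 otherwise.
130 does not divide 102, so no element of (Z/103Z)^× has order 130.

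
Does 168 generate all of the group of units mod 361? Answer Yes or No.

φ(361) = φ(19^2) = 19·(19−1) = 342 = 2 · 3^2 · 19.
It suffices to check that the order of 168 is not a proper divisor of 342: compute 168^(342/q) for q ∈ {2, 3, 19}.
168^171 ≡ 1 (mod 361)  [q = 2: ≡ 1 ✗]
168^114 ≡ 292 (mod 361)  [q = 3: ≢ 1 ✓]
168^18 ≡ 39 (mod 361)  [q = 19: ≢ 1 ✓]
The check at q = 2 fails, so 168 generates a proper subgroup.

No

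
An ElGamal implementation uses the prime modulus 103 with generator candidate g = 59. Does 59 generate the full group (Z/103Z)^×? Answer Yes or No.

No

φ(103) = 103 − 1 = 102 = 2 · 3 · 17.
Test 59^(102/q) mod 103 for each prime factor q of 102:
59^51 ≡ 1 (mod 103)  [q = 2: ≡ 1 ✗]
59^34 ≡ 46 (mod 103)  [q = 3: ≢ 1 ✓]
59^6 ≡ 9 (mod 103)  [q = 17: ≢ 1 ✓]
The check at q = 2 fails, so 59 generates a proper subgroup.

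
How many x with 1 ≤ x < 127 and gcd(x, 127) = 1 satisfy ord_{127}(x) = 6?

2

φ(127) = 127 − 1 = 126 = 2 · 3^2 · 7.
(Z/127Z)^× is cyclic (|G| = 126); a cyclic group of order m has exactly φ(d) elements of each order d | m, and none otherwise.
6 = 2 · 3 divides 126, and φ(6) = 2.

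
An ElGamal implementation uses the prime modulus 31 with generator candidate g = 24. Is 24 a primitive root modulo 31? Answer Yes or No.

φ(31) = 31 − 1 = 30 = 2 · 3 · 5.
It suffices to check that the order of 24 is not a proper divisor of 30: compute 24^(30/q) for q ∈ {2, 3, 5}.
24^15 ≡ 30 (mod 31)  [q = 2: ≢ 1 ✓]
24^10 ≡ 25 (mod 31)  [q = 3: ≢ 1 ✓]
24^6 ≡ 4 (mod 31)  [q = 5: ≢ 1 ✓]
Every test exponent gives a nontrivial residue, hence 24 generates the full group.

Yes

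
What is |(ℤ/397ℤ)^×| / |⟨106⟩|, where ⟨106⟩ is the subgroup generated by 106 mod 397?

12

Since 106 ∈ (Z/397Z)^×, its order divides φ(397) = 397 − 1 = 396 = 2^2 · 3^2 · 11.
Divisors of 396: 1, 2, 3, 4, 6, 9, 11, 12, 18, 22, 33, 36, 44, 66, 99, 132, 198, 396.
Evaluate successive powers at the divisors of 396:
106^1 ≡ 106
106^2 ≡ 120
106^3 ≡ 16
106^4 ≡ 108
106^6 ≡ 256
106^9 ≡ 126
106^11 ≡ 34
106^12 ≡ 31
106^18 ≡ 393
106^22 ≡ 362
106^33 ≡ 1
Thus |⟨106⟩| = ord(106) = 33.
Index = |(Z/397Z)^×| / |⟨106⟩| = 396 / 33 = 12.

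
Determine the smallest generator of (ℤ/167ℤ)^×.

5

φ(167) = 167 − 1 = 166 = 2 · 83.
Test candidates g = 2, 3, … against the prime factors q ∈ {2, 83} of φ(167): g is a generator iff g^(166/q) ≢ 1 for every such q.
g = 2: 2^83 ≡ 1 — hits 1, so not a primitive root.
g = 3: 3^83 ≡ 1 — hits 1, so not a primitive root.
g = 4: 4^83 ≡ 1 — hits 1, so not a primitive root.
g = 5: 5^83 ≡ 166; 5^2 ≡ 25 — none is 1, so 5 is a primitive root.
Hence the least primitive root of 167 is 5.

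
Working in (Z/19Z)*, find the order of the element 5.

9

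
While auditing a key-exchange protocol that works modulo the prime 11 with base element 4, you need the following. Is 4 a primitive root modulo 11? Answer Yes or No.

No

φ(11) = 11 − 1 = 10 = 2 · 5.
Test 4^(10/q) mod 11 for each prime factor q of 10:
4^5 ≡ 1 (mod 11)  [q = 2: ≡ 1 ✗]
4^2 ≡ 5 (mod 11)  [q = 5: ≢ 1 ✓]
4^5 ≡ 1 shows ord(4) | 5, strictly less than φ(11); not a primitive root.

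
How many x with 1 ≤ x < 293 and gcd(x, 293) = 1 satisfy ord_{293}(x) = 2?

1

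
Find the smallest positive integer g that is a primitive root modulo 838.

φ(838) = φ(2)·φ(419) = 1·418 = 418 = 2 · 11 · 19.
Test candidates g = 2, 3, … against the prime factors q ∈ {2, 11, 19} of φ(838): g is a generator iff g^(418/q) ≢ 1 for every such q.
g = 2: gcd(2, 838) = 2 > 1, not a unit — skip.
g = 3: 3^209 ≡ 1 — hits 1, so not a primitive root.
g = 4: gcd(4, 838) = 2 > 1, not a unit — skip.
g = 5: 5^209 ≡ 1 — hits 1, so not a primitive root.
g = 6: gcd(6, 838) = 2 > 1, not a unit — skip.
g = 7: 7^209 ≡ 1 — hits 1, so not a primitive root.
g = 8: gcd(8, 838) = 2 > 1, not a unit — skip.
g = 9: 9^209 ≡ 1 — hits 1, so not a primitive root.
g = 10: gcd(10, 838) = 2 > 1, not a unit — skip.
g = 11: 11^209 ≡ 837; 11^38 ≡ 753; 11^22 ≡ 7 — none is 1, so 11 is a primitive root.
The smallest primitive root modulo 838 is 11.

11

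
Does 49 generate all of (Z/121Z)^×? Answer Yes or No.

No

φ(121) = φ(11^2) = 11·(11−1) = 110 = 2 · 5 · 11.
It suffices to check that the order of 49 is not a proper divisor of 110: compute 49^(110/q) for q ∈ {2, 5, 11}.
49^55 ≡ 1 (mod 121)  [q = 2: ≡ 1 ✗]
49^22 ≡ 3 (mod 121)  [q = 5: ≢ 1 ✓]
49^10 ≡ 45 (mod 121)  [q = 11: ≢ 1 ✓]
The check at q = 2 fails, so 49 generates a proper subgroup.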